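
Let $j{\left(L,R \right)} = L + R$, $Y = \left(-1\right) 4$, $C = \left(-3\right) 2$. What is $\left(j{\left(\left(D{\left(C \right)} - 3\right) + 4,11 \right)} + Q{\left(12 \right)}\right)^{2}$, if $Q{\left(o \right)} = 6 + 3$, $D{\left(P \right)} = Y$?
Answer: $289$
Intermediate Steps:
$C = -6$
$Y = -4$
$D{\left(P \right)} = -4$
$Q{\left(o \right)} = 9$
$\left(j{\left(\left(D{\left(C \right)} - 3\right) + 4,11 \right)} + Q{\left(12 \right)}\right)^{2} = \left(\left(\left(\left(-4 - 3\right) + 4\right) + 11\right) + 9\right)^{2} = \left(\left(\left(-7 + 4\right) + 11\right) + 9\right)^{2} = \left(\left(-3 + 11\right) + 9\right)^{2} = \left(8 + 9\right)^{2} = 17^{2} = 289$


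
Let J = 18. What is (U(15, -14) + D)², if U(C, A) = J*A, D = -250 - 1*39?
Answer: 292681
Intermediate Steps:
D = -289 (D = -250 - 39 = -289)
U(C, A) = 18*A
(U(15, -14) + D)² = (18*(-14) - 289)² = (-252 - 289)² = (-541)² = 292681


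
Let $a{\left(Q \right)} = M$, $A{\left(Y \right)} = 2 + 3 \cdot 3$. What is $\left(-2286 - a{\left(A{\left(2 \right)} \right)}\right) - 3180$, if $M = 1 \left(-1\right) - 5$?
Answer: $-5460$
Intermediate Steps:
$A{\left(Y \right)} = 11$ ($A{\left(Y \right)} = 2 + 9 = 11$)
$M = -6$ ($M = -1 - 5 = -6$)
$a{\left(Q \right)} = -6$
$\left(-2286 - a{\left(A{\left(2 \right)} \right)}\right) - 3180 = \left(-2286 - -6\right) - 3180 = \left(-2286 + 6\right) - 3180 = -2280 - 3180 = -5460$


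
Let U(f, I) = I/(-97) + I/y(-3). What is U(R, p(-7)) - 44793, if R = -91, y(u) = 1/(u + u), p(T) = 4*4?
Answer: -4354249/97 ≈ -44889.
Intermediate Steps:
p(T) = 16
y(u) = 1/(2*u)
U(f, I) = -583*I/97 (U(f, I) = I/(-97) + I/(((½)/(-3))) = I*(-1/97) + I/(((½)*(-⅓))) = -I/97 + I/(-⅙) = -I/97 + I*(-6) = -I/97 - 6*I = -583*I/97)
U(R, p(-7)) - 44793 = -583/97*16 - 44793 = -9328/97 - 44793 = -4354249/97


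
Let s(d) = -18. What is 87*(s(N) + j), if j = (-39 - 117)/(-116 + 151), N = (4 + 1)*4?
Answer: -68382/35 ≈ -1953.8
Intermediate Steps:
N = 20 (N = 5*4 = 20)
j = -156/35 ≈ -4.4571
87*(s(N) + j) = 87*(-18 - 156/35) = 87*(-786/35) = -68382/35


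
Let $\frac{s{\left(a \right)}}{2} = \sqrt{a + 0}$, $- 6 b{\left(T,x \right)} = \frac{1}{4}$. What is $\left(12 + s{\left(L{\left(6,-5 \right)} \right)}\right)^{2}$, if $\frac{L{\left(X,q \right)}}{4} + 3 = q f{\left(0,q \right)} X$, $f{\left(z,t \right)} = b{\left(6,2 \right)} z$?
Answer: $96 + 96 i \sqrt{3} \approx 96.0 + 166.28 i$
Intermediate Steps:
$b{\left(T,x \right)} = - \frac{1}{24}$ ($b{\left(T,x \right)} = - \frac{1}{6 \cdot 4} = \left(- \frac{1}{6}\right) \frac{1}{4} = - \frac{1}{24}$)
$f{\left(z,t \right)} = - \frac{z}{24}$
$L{\left(X,q \right)} = -12$ ($L{\left(X,q \right)} = -12 + 4 q \left(\left(- \frac{1}{24}\right) 0\right) X = -12 + 4 q 0 X = -12 + 4 \cdot 0 X = -12 + 4 \cdot 0 = -12 + 0 = -12$)
$s{\left(a \right)} = 2 \sqrt{a}$ ($s{\left(a \right)} = 2 \sqrt{a + 0} = 2 \sqrt{a}$)
$\left(12 + s{\left(L{\left(6,-5 \right)} \right)}\right)^{2} = \left(12 + 2 \sqrt{-12}\right)^{2} = \left(12 + 2 \cdot 2 i \sqrt{3}\right)^{2} = \left(12 + 4 i \sqrt{3}\right)^{2}$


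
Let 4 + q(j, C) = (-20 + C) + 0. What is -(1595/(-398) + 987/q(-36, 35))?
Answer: -375281/4378 ≈ -85.720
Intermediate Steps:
q(j, C) = -24 + C (q(j, C) = -4 + ((-20 + C) + 0) = -4 + (-20 + C) = -24 + C)
-(1595/(-398) + 987/q(-36, 35)) = -(1595/(-398) + 987/(-24 + 35)) = -(1595*(-1/398) + 987/11) = -(-1595/398 + 987*(1/11)) = -(-1595/398 + 987/11) = -1*375281/4378 = -375281/4378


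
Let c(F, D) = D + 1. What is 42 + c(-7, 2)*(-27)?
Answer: -39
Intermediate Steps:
c(F, D) = 1 + D
42 + c(-7, 2)*(-27) = 42 + (1 + 2)*(-27) = 42 + 3*(-27) = 42 - 81 = -39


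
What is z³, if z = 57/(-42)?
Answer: -6859/2744 ≈ -2.4996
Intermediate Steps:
z = -19/14 (z = 57*(-1/42) = -19/14 ≈ -1.3571)
z³ = (-19/14)³ = -6859/2744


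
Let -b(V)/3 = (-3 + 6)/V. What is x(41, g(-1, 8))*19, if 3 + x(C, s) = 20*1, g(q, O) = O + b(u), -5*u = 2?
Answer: 323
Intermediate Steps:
u = -⅖ (u = -⅕*2 = -⅖ ≈ -0.40000)
b(V) = -9/V (b(V) = -3*(-3 + 6)/V = -9/V)
g(q, O) = 45/2 + O (g(q, O) = O - 9/(-⅖) = O - 9*(-5/2) = O + 45/2 = 45/2 + O)
x(C, s) = 17 (x(C, s) = -3 + 20*1 = -3 + 20 = 17)
x(41, g(-1, 8))*19 = 17*19 = 323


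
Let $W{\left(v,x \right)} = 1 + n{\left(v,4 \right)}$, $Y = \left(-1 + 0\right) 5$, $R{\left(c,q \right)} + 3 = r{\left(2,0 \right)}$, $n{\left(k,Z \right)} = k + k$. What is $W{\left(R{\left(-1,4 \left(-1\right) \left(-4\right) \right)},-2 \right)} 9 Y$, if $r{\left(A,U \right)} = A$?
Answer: $45$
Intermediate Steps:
$n{\left(k,Z \right)} = 2 k$
$R{\left(c,q \right)} = -1$ ($R{\left(c,q \right)} = -3 + 2 = -1$)
$Y = -5$ ($Y = \left(-1\right) 5 = -5$)
$W{\left(v,x \right)} = 1 + 2 v$
$W{\left(R{\left(-1,4 \left(-1\right) \left(-4\right) \right)},-2 \right)} 9 Y = \left(1 + 2 \left(-1\right)\right) 9 \left(-5\right) = \left(1 - 2\right) 9 \left(-5\right) = \left(-1\right) 9 \left(-5\right) = \left(-9\right) \left(-5\right) = 45$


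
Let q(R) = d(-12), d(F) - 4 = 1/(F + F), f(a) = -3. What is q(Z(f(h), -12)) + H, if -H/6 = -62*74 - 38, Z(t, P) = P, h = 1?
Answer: 666239/24 ≈ 27760.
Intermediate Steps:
H = 27756 (H = -6*(-62*74 - 38) = -6*(-4588 - 38) = -6*(-4626) = 27756)
d(F) = 4 + 1/(2*F) (d(F) = 4 + 1/(F + F) = 4 + 1/(2*F))
q(R) = 95/24 (q(R) = 4 + (1/2)/(-12) = 4 + (1/2)*(-1/12) = 4 - 1/24 = 95/24)
q(Z(f(h), -12)) + H = 95/24 + 27756 = 666239/24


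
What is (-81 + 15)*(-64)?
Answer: 4224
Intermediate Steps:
(-81 + 15)*(-64) = -66*(-64) = 4224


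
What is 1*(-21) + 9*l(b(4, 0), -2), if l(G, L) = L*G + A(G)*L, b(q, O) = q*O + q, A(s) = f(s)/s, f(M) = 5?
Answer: -231/2 ≈ -115.50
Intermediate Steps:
A(s) = 5/s
b(q, O) = q + O*q (b(q, O) = O*q + q = q + O*q)
l(G, L) = G*L + 5*L/G (l(G, L) = L*G + (5/G)*L = G*L + 5*L/G)
1*(-21) + 9*l(b(4, 0), -2) = 1*(-21) + 9*(-2*(5 + (4*(1 + 0))**2)/(4*(1 + 0))) = -21 + 9*(-2*(5 + (4*1)**2)/(4*1)) = -21 + 9*(-2*(5 + 4**2)/4) = -21 + 9*(-2*1/4*(5 + 16)) = -21 + 9*(-2*1/4*21) = -21 + 9*(-21/2) = -21 - 189/2 = -231/2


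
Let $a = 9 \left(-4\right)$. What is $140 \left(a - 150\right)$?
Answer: $-26040$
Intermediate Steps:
$a = -36$
$140 \left(a - 150\right) = 140 \left(-36 - 150\right) = 140 \left(-186\right) = -26040$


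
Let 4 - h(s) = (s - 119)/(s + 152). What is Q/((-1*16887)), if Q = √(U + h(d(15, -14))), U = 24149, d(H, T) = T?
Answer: -√459988086/2330406 ≈ -0.0092033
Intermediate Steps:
h(s) = 4 - (-119 + s)/(152 + s) (h(s) = 4 - (s - 119)/(s + 152) = 4 - (-119 + s)/(152 + s))
Q = √459988086/138 (Q = √(24149 + (727 + 3*(-14))/(152 - 14)) = √(24149 + (727 - 42)/138) = √(24149 + (1/138)*685) = √(24149 + 685/138) = √(3333247/138) = √459988086/138 ≈ 155.42)
Q/((-1*16887)) = (√459988086/138)/((-1*16887)) = (√459988086/138)/(-16887) = (√459988086/138)*(-1/16887) = -√459988086/2330406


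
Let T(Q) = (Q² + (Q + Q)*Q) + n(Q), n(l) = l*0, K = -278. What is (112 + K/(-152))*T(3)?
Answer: 233577/76 ≈ 3073.4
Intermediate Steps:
n(l) = 0
T(Q) = 3*Q² (T(Q) = (Q² + (Q + Q)*Q) + 0 = (Q² + (2*Q)*Q) + 0 = (Q² + 2*Q²) + 0 = 3*Q² + 0 = 3*Q²)
(112 + K/(-152))*T(3) = (112 - 278/(-152))*(3*3²) = (112 - 278*(-1/152))*(3*9) = (112 + 139/76)*27 = (8651/76)*27 = 233577/76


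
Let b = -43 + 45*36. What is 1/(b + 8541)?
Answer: 1/10118 ≈ 9.8834e-5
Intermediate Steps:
b = 1577 (b = -43 + 1620 = 1577)
1/(b + 8541) = 1/(1577 + 8541) = 1/10118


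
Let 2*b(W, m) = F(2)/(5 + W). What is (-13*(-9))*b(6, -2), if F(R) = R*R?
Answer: 234/11 ≈ 21.273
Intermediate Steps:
F(R) = R²
b(W, m) = 2/(5 + W) (b(W, m) = (2²/(5 + W))/2 = (4/(5 + W))/2 = 2/(5 + W))
(-13*(-9))*b(6, -2) = (-13*(-9))*(2/(5 + 6)) = 117*(2/11) = 234/11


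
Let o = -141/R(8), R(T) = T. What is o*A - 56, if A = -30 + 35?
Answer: -1153/8 ≈ -144.13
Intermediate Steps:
A = 5
o = -141/8 ≈ -17.625
o*A - 56 = -141/8*5 - 56 = -705/8 - 56 = -1153/8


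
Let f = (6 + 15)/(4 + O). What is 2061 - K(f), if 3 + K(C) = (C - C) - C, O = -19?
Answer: 10313/5 ≈ 2062.6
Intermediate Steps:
f = -7/5 (f = (6 + 15)/(4 - 19) = 21/(-15) = 21*(-1/15) = -7/5 ≈ -1.4000)
K(C) = -3 - C (K(C) = -3 + ((C - C) - C) = -3 + (0 - C) = -3 - C)
2061 - K(f) = 2061 - (-3 - 1*(-7/5)) = 2061 - (-3 + 7/5) = 2061 - 1*(-8/5) = 2061 + 8/5 = 10313/5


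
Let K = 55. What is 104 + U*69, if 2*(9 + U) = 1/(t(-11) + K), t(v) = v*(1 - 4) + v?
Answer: -79549/154 ≈ -516.55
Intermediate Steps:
t(v) = -2*v (t(v) = v*(-3) + v = -3*v + v = -2*v)
U = -1385/154 (U = -9 + 1/(2*(-2*(-11) + 55)) = -9 + 1/(2*(22 + 55)) = -9 + (½)/77 = -9 + (½)*(1/77) = -9 + 1/154 = -1385/154 ≈ -8.9935)
104 + U*69 = 104 - 1385/154*69 = 104 - 95565/154 = -79549/154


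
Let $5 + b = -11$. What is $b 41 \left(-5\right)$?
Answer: $3280$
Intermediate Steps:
$b = -16$ ($b = -5 - 11 = -16$)
$b 41 \left(-5\right) = \left(-16\right) 41 \left(-5\right) = \left(-656\right) \left(-5\right) = 3280$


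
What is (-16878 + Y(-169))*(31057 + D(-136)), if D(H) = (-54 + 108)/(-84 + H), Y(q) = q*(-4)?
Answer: -27674984543/55 ≈ -5.0318e+8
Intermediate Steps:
Y(q) = -4*q
D(H) = 54/(-84 + H)
(-16878 + Y(-169))*(31057 + D(-136)) = (-16878 - 4*(-169))*(31057 + 54/(-84 - 136)) = (-16878 + 676)*(31057 + 54/(-220)) = -16202*(31057 + 54*(-1/220)) = -16202*(31057 - 27/110) = -16202*3416243/110 = -27674984543/55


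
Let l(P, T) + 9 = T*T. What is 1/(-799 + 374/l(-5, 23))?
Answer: -260/207553 ≈ -0.0012527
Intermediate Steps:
l(P, T) = -9 + T**2 (l(P, T) = -9 + T*T = -9 + T**2)
1/(-799 + 374/l(-5, 23)) = 1/(-799 + 374/(-9 + 23**2)) = 1/(-799 + 374/(-9 + 529)) = 1/(-799 + 374/520) = 1/(-799 + 374*(1/520)) = 1/(-799 + 187/260) = 1/(-207553/260) = -260/207553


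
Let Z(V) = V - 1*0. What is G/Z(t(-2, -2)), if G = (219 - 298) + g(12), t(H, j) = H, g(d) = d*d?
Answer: -65/2 ≈ -32.500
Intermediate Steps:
g(d) = d²
Z(V) = V (Z(V) = V + 0 = V)
G = 65 (G = (219 - 298) + 12² = -79 + 144 = 65)
G/Z(t(-2, -2)) = 65/(-2) = 65*(-½) = -65/2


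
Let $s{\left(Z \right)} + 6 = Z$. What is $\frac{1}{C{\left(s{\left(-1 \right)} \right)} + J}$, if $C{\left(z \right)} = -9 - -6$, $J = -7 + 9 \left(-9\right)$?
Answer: $- \frac{1}{91} \approx -0.010989$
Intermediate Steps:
$s{\left(Z \right)} = -6 + Z$
$J = -88$ ($J = -7 - 81 = -88$)
$C{\left(z \right)} = -3$ ($C{\left(z \right)} = -9 + 6 = -3$)
$\frac{1}{C{\left(s{\left(-1 \right)} \right)} + J} = \frac{1}{-3 - 88} = \frac{1}{-91} = - \frac{1}{91}$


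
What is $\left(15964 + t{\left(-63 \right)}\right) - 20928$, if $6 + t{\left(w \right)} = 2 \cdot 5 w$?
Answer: $-5600$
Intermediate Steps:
$t{\left(w \right)} = -6 + 10 w$ ($t{\left(w \right)} = -6 + 2 \cdot 5 w = -6 + 10 w$)
$\left(15964 + t{\left(-63 \right)}\right) - 20928 = \left(15964 + \left(-6 + 10 \left(-63\right)\right)\right) - 20928 = \left(15964 - 636\right) - 20928 = 15328 - 20928 = -5600$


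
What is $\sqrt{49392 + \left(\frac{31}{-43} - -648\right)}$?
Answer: $\frac{\sqrt{92522627}}{43} \approx 223.69$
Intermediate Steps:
$\sqrt{49392 + \left(\frac{31}{-43} - -648\right)} = \sqrt{49392 + \left(31 \left(- \frac{1}{43}\right) + 648\right)} = \sqrt{49392 + \left(- \frac{31}{43} + 648\right)} = \sqrt{49392 + \frac{27833}{43}} = \sqrt{\frac{2151689}{43}} = \frac{\sqrt{92522627}}{43}$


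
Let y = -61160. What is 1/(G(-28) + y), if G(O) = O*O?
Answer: -1/60376 ≈ -1.6563e-5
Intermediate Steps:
G(O) = O**2
1/(G(-28) + y) = 1/((-28)**2 - 61160) = 1/(784 - 61160) = 1/(-60376) = -1/60376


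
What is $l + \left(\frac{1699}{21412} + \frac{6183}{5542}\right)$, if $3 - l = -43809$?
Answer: $\frac{2599553052551}{59332652} \approx 43813.0$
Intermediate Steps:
$l = 43812$ ($l = 3 - -43809 = 3 + 43809 = 43812$)
$l + \left(\frac{1699}{21412} + \frac{6183}{5542}\right) = 43812 + \left(\frac{1699}{21412} + \frac{6183}{5542}\right) = 43812 + \frac{70903127}{59332652} = \frac{2599553052551}{59332652}$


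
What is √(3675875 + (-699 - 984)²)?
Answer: 2*√1627091 ≈ 2551.1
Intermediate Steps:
√(3675875 + (-699 - 984)²) = √(3675875 + (-1683)²) = √(3675875 + 2832489) = √6508364 = 2*√1627091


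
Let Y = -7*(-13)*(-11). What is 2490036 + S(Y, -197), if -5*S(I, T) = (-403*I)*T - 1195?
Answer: 91921766/5 ≈ 1.8384e+7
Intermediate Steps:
Y = -1001 (Y = 91*(-11) = -1001)
S(I, T) = 239 + 403*I*T/5 (S(I, T) = -((-403*I)*T - 1195)/5 = -(-403*I*T - 1195)/5 = -(-1195 - 403*I*T)/5 = 239 + 403*I*T/5)
2490036 + S(Y, -197) = 2490036 + (239 + (403/5)*(-1001)*(-197)) = 2490036 + (239 + 79470391/5) = 2490036 + 79471586/5 = 91921766/5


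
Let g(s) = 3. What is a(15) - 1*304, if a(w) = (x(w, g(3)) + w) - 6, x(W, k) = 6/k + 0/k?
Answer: -293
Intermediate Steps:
x(W, k) = 6/k (x(W, k) = 6/k + 0 = 6/k)
a(w) = -4 + w (a(w) = (6/3 + w) - 6 = (6*(⅓) + w) - 6 = (2 + w) - 6 = -4 + w)
a(15) - 1*304 = (-4 + 15) - 1*304 = 11 - 304 = -293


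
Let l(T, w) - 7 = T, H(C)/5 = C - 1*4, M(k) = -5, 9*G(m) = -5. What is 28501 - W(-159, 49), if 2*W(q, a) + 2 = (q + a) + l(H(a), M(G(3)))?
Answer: 28441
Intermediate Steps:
G(m) = -5/9 (G(m) = (⅑)*(-5) = -5/9)
H(C) = -20 + 5*C (H(C) = 5*(C - 1*4) = 5*(C - 4) = 5*(-4 + C) = -20 + 5*C)
l(T, w) = 7 + T
W(q, a) = -15/2 + q/2 + 3*a (W(q, a) = -1 + ((q + a) + (7 + (-20 + 5*a)))/2 = -1 + ((a + q) + (-13 + 5*a))/2 = -1 + (-13 + q + 6*a)/2 = -1 + (-13/2 + q/2 + 3*a) = -15/2 + q/2 + 3*a)
28501 - W(-159, 49) = 28501 - (-15/2 + (½)*(-159) + 3*49) = 28501 - (-15/2 - 159/2 + 147) = 28501 - 1*60 = 28501 - 60 = 28441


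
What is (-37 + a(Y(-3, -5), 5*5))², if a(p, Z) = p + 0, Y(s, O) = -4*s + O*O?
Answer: 0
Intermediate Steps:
Y(s, O) = O² - 4*s (Y(s, O) = -4*s + O² = O² - 4*s)
a(p, Z) = p
(-37 + a(Y(-3, -5), 5*5))² = (-37 + ((-5)² - 4*(-3)))² = (-37 + (25 + 12))² = (-37 + 37)² = 0² = 0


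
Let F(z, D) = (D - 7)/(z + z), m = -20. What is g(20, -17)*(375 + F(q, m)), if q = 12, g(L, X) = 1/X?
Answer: -2991/136 ≈ -21.993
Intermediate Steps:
F(z, D) = (-7 + D)/(2*z) (F(z, D) = (-7 + D)/((2*z)) = (-7 + D)*(1/(2*z)) = (-7 + D)/(2*z))
g(20, -17)*(375 + F(q, m)) = (375 + (½)*(-7 - 20)/12)/(-17) = -(375 + (½)*(1/12)*(-27))/17 = -(375 - 9/8)/17 = -1/17*2991/8 = -2991/136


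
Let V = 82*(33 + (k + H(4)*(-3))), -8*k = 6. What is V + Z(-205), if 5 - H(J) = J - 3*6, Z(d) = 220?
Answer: -3619/2 ≈ -1809.5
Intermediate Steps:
k = -¾ (k = -⅛*6 = -¾ ≈ -0.75000)
H(J) = 23 - J (H(J) = 5 - (J - 3*6) = 5 - (J - 18) = 5 - (-18 + J) = 5 + (18 - J) = 23 - J)
V = -4059/2 (V = 82*(33 + (-¾ + (23 - 1*4)*(-3))) = 82*(33 + (-¾ + (23 - 4)*(-3))) = 82*(33 + (-¾ + 19*(-3))) = 82*(33 + (-¾ - 57)) = 82*(33 - 231/4) = 82*(-99/4) = -4059/2 ≈ -2029.5)
V + Z(-205) = -4059/2 + 220 = -3619/2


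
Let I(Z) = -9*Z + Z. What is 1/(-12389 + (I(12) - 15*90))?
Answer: -1/13835 ≈ -7.2280e-5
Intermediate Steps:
I(Z) = -8*Z
1/(-12389 + (I(12) - 15*90)) = 1/(-12389 + (-8*12 - 15*90)) = 1/(-12389 + (-96 - 1350)) = 1/(-12389 - 1446) = 1/(-13835) = -1/13835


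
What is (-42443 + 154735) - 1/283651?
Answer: 31851738091/283651 ≈ 1.1229e+5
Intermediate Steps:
(-42443 + 154735) - 1/283651 = 112292 - 1*1/283651 = 112292 - 1/283651 = 31851738091/283651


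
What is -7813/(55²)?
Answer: -7813/3025 ≈ -2.5828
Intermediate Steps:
-7813/(55²) = -7813/3025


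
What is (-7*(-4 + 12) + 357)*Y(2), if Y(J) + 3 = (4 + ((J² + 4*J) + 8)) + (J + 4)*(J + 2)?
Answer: 13545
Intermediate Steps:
Y(J) = 9 + J² + 4*J + (2 + J)*(4 + J) (Y(J) = -3 + ((4 + ((J² + 4*J) + 8)) + (J + 4)*(J + 2)) = -3 + ((4 + (8 + J² + 4*J)) + (4 + J)*(2 + J)) = -3 + ((12 + J² + 4*J) + (2 + J)*(4 + J)) = -3 + (12 + J² + 4*J + (2 + J)*(4 + J)) = 9 + J² + 4*J + (2 + J)*(4 + J))
(-7*(-4 + 12) + 357)*Y(2) = (-7*(-4 + 12) + 357)*(17 + 2*2² + 10*2) = (-7*8 + 357)*(17 + 2*4 + 20) = (-56 + 357)*(17 + 8 + 20) = 301*45 = 13545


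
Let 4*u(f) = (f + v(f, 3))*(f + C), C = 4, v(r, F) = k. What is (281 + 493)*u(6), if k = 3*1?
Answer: 17415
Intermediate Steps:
k = 3
v(r, F) = 3
u(f) = (3 + f)*(4 + f)/4 (u(f) = ((f + 3)*(f + 4))/4 = ((3 + f)*(4 + f))/4 = (3 + f)*(4 + f)/4)
(281 + 493)*u(6) = (281 + 493)*(3 + (¼)*6² + (7/4)*6) = 774*(3 + (¼)*36 + 21/2) = 774*(3 + 9 + 21/2) = 774*(45/2) = 17415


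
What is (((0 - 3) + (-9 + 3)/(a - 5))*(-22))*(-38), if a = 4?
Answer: 2508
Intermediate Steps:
(((0 - 3) + (-9 + 3)/(a - 5))*(-22))*(-38) = (((0 - 3) + (-9 + 3)/(4 - 5))*(-22))*(-38) = ((-3 - 6/(-1))*(-22))*(-38) = ((-3 - 6*(-1))*(-22))*(-38) = ((-3 + 6)*(-22))*(-38) = (3*(-22))*(-38) = -66*(-38) = 2508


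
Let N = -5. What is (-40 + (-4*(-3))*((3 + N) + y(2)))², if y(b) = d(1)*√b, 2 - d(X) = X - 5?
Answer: 14464 - 9216*√2 ≈ 1430.6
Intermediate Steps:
d(X) = 7 - X (d(X) = 2 - (X - 5) = 2 - (-5 + X) = 2 + (5 - X) = 7 - X)
y(b) = 6*√b (y(b) = (7 - 1*1)*√b = (7 - 1)*√b = 6*√b)
(-40 + (-4*(-3))*((3 + N) + y(2)))² = (-40 + (-4*(-3))*((3 - 5) + 6*√2))² = (-40 + 12*(-2 + 6*√2))² = (-40 + (-24 + 72*√2))² = (-64 + 72*√2)²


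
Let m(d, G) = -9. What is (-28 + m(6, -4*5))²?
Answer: 1369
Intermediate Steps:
(-28 + m(6, -4*5))² = (-28 - 9)² = (-37)² = 1369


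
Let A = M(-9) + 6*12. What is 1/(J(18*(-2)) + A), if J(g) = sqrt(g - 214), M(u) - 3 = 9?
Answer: 42/3653 - 5*I*sqrt(10)/7306 ≈ 0.011497 - 0.0021642*I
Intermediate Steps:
M(u) = 12 (M(u) = 3 + 9 = 12)
A = 84 (A = 12 + 6*12 = 12 + 72 = 84)
J(g) = sqrt(-214 + g)
1/(J(18*(-2)) + A) = 1/(sqrt(-214 + 18*(-2)) + 84) = 1/(sqrt(-214 - 36) + 84) = 1/(sqrt(-250) + 84) = 1/(5*I*sqrt(10) + 84) = 1/(84 + 5*I*sqrt(10))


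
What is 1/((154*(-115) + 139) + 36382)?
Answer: 1/18811 ≈ 5.3160e-5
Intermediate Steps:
1/((154*(-115) + 139) + 36382) = 1/((-17710 + 139) + 36382) = 1/(-17571 + 36382) = 1/18811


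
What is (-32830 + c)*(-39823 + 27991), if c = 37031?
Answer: -49706232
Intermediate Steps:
(-32830 + c)*(-39823 + 27991) = (-32830 + 37031)*(-39823 + 27991) = 4201*(-11832) = -49706232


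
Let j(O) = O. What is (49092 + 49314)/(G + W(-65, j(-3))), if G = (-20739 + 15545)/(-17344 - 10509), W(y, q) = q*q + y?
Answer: -27968391/15863 ≈ -1763.1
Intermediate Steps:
W(y, q) = y + q² (W(y, q) = q² + y = y + q²)
G = 742/3979 (G = -5194/(-27853) = -5194*(-1/27853) = 742/3979 ≈ 0.18648)
(49092 + 49314)/(G + W(-65, j(-3))) = (49092 + 49314)/(742/3979 + (-65 + (-3)²)) = 98406/(742/3979 + (-65 + 9)) = 98406/(742/3979 - 56) = 98406/(-222082/3979) = 98406*(-3979/222082) = -27968391/15863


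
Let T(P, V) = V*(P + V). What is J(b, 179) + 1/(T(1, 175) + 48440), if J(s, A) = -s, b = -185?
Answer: 14659401/79240 ≈ 185.00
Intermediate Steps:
J(b, 179) + 1/(T(1, 175) + 48440) = -1*(-185) + 1/(175*(1 + 175) + 48440) = 185 + 1/(175*176 + 48440) = 185 + 1/(30800 + 48440) = 185 + 1/79240 = 14659401/79240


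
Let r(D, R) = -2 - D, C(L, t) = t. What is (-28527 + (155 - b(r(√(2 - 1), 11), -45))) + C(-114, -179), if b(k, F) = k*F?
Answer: -28686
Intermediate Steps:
b(k, F) = F*k
(-28527 + (155 - b(r(√(2 - 1), 11), -45))) + C(-114, -179) = (-28527 + (155 - (-45)*(-2 - √(2 - 1)))) - 179 = (-28527 + (155 - (-45)*(-2 - √1))) - 179 = (-28527 + (155 - (-45)*(-2 - 1*1))) - 179 = (-28527 + (155 - (-45)*(-2 - 1))) - 179 = (-28527 + (155 - (-45)*(-3))) - 179 = (-28527 + (155 - 1*135)) - 179 = (-28527 + (155 - 135)) - 179 = (-28527 + 20) - 179 = -28507 - 179 = -28686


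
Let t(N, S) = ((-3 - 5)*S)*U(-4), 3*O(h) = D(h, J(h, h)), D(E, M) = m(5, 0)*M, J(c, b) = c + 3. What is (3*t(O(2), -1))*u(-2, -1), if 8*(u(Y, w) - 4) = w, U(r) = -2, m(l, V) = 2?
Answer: -186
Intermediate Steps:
J(c, b) = 3 + c
u(Y, w) = 4 + w/8
D(E, M) = 2*M
O(h) = 2 + 2*h/3 (O(h) = (2*(3 + h))/3 = (6 + 2*h)/3 = 2 + 2*h/3)
t(N, S) = 16*S (t(N, S) = ((-3 - 5)*S)*(-2) = -8*S*(-2) = 16*S)
(3*t(O(2), -1))*u(-2, -1) = (3*(16*(-1)))*(4 + (⅛)*(-1)) = (3*(-16))*(4 - ⅛) = -48*31/8 = -186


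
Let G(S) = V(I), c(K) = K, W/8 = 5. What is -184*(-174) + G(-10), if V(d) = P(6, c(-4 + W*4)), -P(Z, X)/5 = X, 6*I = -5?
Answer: 31236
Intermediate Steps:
W = 40 (W = 8*5 = 40)
I = -⅚ (I = (⅙)*(-5) = -⅚ ≈ -0.83333)
P(Z, X) = -5*X
V(d) = -780 (V(d) = -5*(-4 + 40*4) = -5*(-4 + 160) = -5*156 = -780)
G(S) = -780
-184*(-174) + G(-10) = -184*(-174) - 780 = 32016 - 780 = 31236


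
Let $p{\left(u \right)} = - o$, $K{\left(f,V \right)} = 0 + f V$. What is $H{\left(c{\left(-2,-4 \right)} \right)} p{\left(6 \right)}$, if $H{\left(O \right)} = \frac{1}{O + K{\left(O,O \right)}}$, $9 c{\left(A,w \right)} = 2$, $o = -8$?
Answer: $\frac{324}{11} \approx 29.455$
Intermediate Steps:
$K{\left(f,V \right)} = V f$ ($K{\left(f,V \right)} = 0 + V f = V f$)
$c{\left(A,w \right)} = \frac{2}{9}$ ($c{\left(A,w \right)} = \frac{1}{9} \cdot 2 = \frac{2}{9}$)
$p{\left(u \right)} = 8$ ($p{\left(u \right)} = \left(-1\right) \left(-8\right) = 8$)
$H{\left(O \right)} = \frac{1}{O + O^{2}}$ ($H{\left(O \right)} = \frac{1}{O + O O} = \frac{1}{O + O^{2}}$)
$H{\left(c{\left(-2,-4 \right)} \right)} p{\left(6 \right)} = \frac{1}{\frac{2}{9} \left(1 + \frac{2}{9}\right)} 8 = \frac{9}{2 \cdot \frac{11}{9}} \cdot 8 = \frac{9}{2} \cdot \frac{9}{11} \cdot 8 = \frac{81}{22} \cdot 8 = \frac{324}{11}$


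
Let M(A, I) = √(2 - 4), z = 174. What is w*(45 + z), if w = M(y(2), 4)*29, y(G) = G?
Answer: 6351*I*√2 ≈ 8981.7*I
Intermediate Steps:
M(A, I) = I*√2 (M(A, I) = √(-2) = I*√2)
w = 29*I*√2 (w = (I*√2)*29 = 29*I*√2 ≈ 41.012*I)
w*(45 + z) = (29*I*√2)*(45 + 174) = (29*I*√2)*219 = 6351*I*√2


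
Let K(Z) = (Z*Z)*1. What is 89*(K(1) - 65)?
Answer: -5696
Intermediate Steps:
K(Z) = Z² (K(Z) = Z²*1 = Z²)
89*(K(1) - 65) = 89*(1² - 65) = 89*(1 - 65) = 89*(-64) = -5696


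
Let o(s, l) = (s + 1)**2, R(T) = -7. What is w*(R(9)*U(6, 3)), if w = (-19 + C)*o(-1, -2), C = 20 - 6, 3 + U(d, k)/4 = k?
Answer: 0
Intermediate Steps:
U(d, k) = -12 + 4*k
o(s, l) = (1 + s)**2
C = 14
w = 0 (w = (-19 + 14)*(1 - 1)**2 = -5*0**2 = -5*0 = 0)
w*(R(9)*U(6, 3)) = 0*(-7*(-12 + 4*3)) = 0*(-7*(-12 + 12)) = 0*(-7*0) = 0*0 = 0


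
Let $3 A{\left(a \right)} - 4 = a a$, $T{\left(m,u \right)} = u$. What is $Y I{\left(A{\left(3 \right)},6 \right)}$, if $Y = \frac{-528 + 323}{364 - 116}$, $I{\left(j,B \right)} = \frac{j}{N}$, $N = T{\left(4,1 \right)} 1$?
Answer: $- \frac{2665}{744} \approx -3.582$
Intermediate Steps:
$A{\left(a \right)} = \frac{4}{3} + \frac{a^{2}}{3}$ ($A{\left(a \right)} = \frac{4}{3} + \frac{a a}{3} = \frac{4}{3} + \frac{a^{2}}{3}$)
$N = 1$ ($N = 1 \cdot 1 = 1$)
$I{\left(j,B \right)} = j$ ($I{\left(j,B \right)} = \frac{j}{1} = j 1 = j$)
$Y = - \frac{205}{248} \approx -0.82661$
$Y I{\left(A{\left(3 \right)},6 \right)} = - \frac{205 \left(\frac{4}{3} + \frac{3^{2}}{3}\right)}{248} = - \frac{205 \left(\frac{4}{3} + \frac{1}{3} \cdot 9\right)}{248} = - \frac{205 \left(\frac{4}{3} + 3\right)}{248} = \left(- \frac{205}{248}\right) \frac{13}{3} = - \frac{2665}{744}$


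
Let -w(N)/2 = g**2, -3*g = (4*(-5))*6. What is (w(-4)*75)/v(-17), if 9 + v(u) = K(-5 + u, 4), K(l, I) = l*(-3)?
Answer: -80000/19 ≈ -4210.5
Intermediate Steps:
K(l, I) = -3*l
g = 40 (g = -4*(-5)*6/3 = -(-20)*6/3 = -1/3*(-120) = 40)
w(N) = -3200 (w(N) = -2*40**2 = -2*1600 = -3200)
v(u) = 6 - 3*u (v(u) = -9 - 3*(-5 + u) = -9 + (15 - 3*u) = 6 - 3*u)
(w(-4)*75)/v(-17) = (-3200*75)/(6 - 3*(-17)) = -240000/(6 + 51) = -240000/57 = -240000*1/57 = -80000/19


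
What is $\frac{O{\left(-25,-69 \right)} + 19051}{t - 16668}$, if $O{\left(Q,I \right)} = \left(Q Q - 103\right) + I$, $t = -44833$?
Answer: $- \frac{19504}{61501} \approx -0.31713$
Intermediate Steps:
$O{\left(Q,I \right)} = -103 + I + Q^{2}$ ($O{\left(Q,I \right)} = \left(Q^{2} - 103\right) + I = \left(-103 + Q^{2}\right) + I = -103 + I + Q^{2}$)
$\frac{O{\left(-25,-69 \right)} + 19051}{t - 16668} = \frac{\left(-103 - 69 + \left(-25\right)^{2}\right) + 19051}{-44833 - 16668} = \frac{\left(-103 - 69 + 625\right) + 19051}{-61501} = \left(453 + 19051\right) \left(- \frac{1}{61501}\right) = 19504 \left(- \frac{1}{61501}\right) = - \frac{19504}{61501}$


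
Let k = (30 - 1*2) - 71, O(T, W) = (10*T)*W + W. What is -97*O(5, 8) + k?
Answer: -39619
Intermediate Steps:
O(T, W) = W + 10*T*W (O(T, W) = 10*T*W + W = W + 10*T*W)
k = -43 (k = (30 - 2) - 71 = 28 - 71 = -43)
-97*O(5, 8) + k = -776*(1 + 10*5) - 43 = -776*(1 + 50) - 43 = -776*51 - 43 = -97*408 - 43 = -39576 - 43 = -39619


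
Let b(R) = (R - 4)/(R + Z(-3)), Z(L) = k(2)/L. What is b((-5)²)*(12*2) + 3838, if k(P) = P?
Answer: 281686/73 ≈ 3858.7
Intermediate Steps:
Z(L) = 2/L
b(R) = (-4 + R)/(-⅔ + R) (b(R) = (R - 4)/(R + 2/(-3)) = (-4 + R)/(R + 2*(-⅓)) = (-4 + R)/(R - ⅔) = (-4 + R)/(-⅔ + R))
b((-5)²)*(12*2) + 3838 = (3*(-4 + (-5)²)/(-2 + 3*(-5)²))*(12*2) + 3838 = (3*(-4 + 25)/(-2 + 3*25))*24 + 3838 = (3*21/(-2 + 75))*24 + 3838 = (3*21/73)*24 + 3838 = (3*(1/73)*21)*24 + 3838 = (63/73)*24 + 3838 = 1512/73 + 3838 = 281686/73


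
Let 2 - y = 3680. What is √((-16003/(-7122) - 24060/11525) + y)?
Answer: I*√991148452551015090/16416210 ≈ 60.645*I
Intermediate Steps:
y = -3678 (y = 2 - 1*3680 = 2 - 3680 = -3678)
√((-16003/(-7122) - 24060/11525) + y) = √((-16003/(-7122) - 24060/11525) - 3678) = √((-16003*(-1/7122) - 24060*1/11525) - 3678) = √((16003/7122 - 4812/2305) - 3678) = √(2615851/16416210 - 3678) = √(-60376204529/16416210) = I*√991148452551015090/16416210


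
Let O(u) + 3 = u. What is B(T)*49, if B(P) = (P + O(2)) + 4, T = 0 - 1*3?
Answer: 0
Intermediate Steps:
O(u) = -3 + u
T = -3 (T = 0 - 3 = -3)
B(P) = 3 + P (B(P) = (P + (-3 + 2)) + 4 = (P - 1) + 4 = (-1 + P) + 4 = 3 + P)
B(T)*49 = (3 - 3)*49 = 0*49 = 0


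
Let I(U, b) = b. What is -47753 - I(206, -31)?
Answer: -47722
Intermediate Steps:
-47753 - I(206, -31) = -47753 - 1*(-31) = -47753 + 31 = -47722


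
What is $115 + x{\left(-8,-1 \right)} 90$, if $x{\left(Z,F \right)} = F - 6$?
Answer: $-515$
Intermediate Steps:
$x{\left(Z,F \right)} = -6 + F$
$115 + x{\left(-8,-1 \right)} 90 = 115 + \left(-6 - 1\right) 90 = 115 - 630 = -515$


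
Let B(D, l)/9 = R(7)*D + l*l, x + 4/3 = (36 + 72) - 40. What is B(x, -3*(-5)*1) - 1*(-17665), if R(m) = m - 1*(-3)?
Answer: 25690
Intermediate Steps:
x = 200/3 (x = -4/3 + ((36 + 72) - 40) = -4/3 + (108 - 40) = -4/3 + 68 = 200/3 ≈ 66.667)
R(m) = 3 + m (R(m) = m + 3 = 3 + m)
B(D, l) = 9*l² + 90*D (B(D, l) = 9*((3 + 7)*D + l*l) = 9*(10*D + l²) = 9*(l² + 10*D) = 9*l² + 90*D)
B(x, -3*(-5)*1) - 1*(-17665) = (9*(-3*(-5)*1)² + 90*(200/3)) - 1*(-17665) = (9*(15*1)² + 6000) + 17665 = (9*15² + 6000) + 17665 = (9*225 + 6000) + 17665 = (2025 + 6000) + 17665 = 8025 + 17665 = 25690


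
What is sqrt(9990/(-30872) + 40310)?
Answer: sqrt(2401147616735)/7718 ≈ 200.77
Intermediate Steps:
sqrt(9990/(-30872) + 40310) = sqrt(9990*(-1/30872) + 40310) = sqrt(-4995/15436 + 40310) = sqrt(622220165/15436) = sqrt(2401147616735)/7718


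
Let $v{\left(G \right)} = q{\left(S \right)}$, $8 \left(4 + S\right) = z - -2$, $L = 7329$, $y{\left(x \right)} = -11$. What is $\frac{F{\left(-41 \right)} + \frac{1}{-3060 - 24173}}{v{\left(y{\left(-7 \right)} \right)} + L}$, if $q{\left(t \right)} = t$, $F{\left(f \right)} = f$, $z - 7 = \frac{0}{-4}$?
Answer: $- \frac{8932432}{1596098897} \approx -0.0055964$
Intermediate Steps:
$z = 7$ ($z = 7 + \frac{0}{-4} = 7 + 0 \left(- \frac{1}{4}\right) = 7 + 0 = 7$)
$S = - \frac{23}{8}$ ($S = -4 + \frac{7 - -2}{8} = -4 + \frac{7 + 2}{8} = -4 + \frac{1}{8} \cdot 9 = -4 + \frac{9}{8} = - \frac{23}{8} \approx -2.875$)
$v{\left(G \right)} = - \frac{23}{8}$
$\frac{F{\left(-41 \right)} + \frac{1}{-3060 - 24173}}{v{\left(y{\left(-7 \right)} \right)} + L} = \frac{-41 + \frac{1}{-3060 - 24173}}{- \frac{23}{8} + 7329} = \frac{-41 + \frac{1}{-27233}}{\frac{58609}{8}} = \left(-41 - \frac{1}{27233}\right) \frac{8}{58609} = \left(- \frac{1116554}{27233}\right) \frac{8}{58609} = - \frac{8932432}{1596098897}$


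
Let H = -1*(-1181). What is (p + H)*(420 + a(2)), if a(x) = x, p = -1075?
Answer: 44732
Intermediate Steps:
H = 1181
(p + H)*(420 + a(2)) = (-1075 + 1181)*(420 + 2) = 106*422 = 44732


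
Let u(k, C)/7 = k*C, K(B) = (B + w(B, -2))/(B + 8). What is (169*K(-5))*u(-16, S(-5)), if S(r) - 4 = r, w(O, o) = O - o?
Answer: -151424/3 ≈ -50475.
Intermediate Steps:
S(r) = 4 + r
K(B) = (2 + 2*B)/(8 + B) (K(B) = (B + (B - 1*(-2)))/(B + 8) = (B + (B + 2))/(8 + B) = (B + (2 + B))/(8 + B) = (2 + 2*B)/(8 + B))
u(k, C) = 7*C*k (u(k, C) = 7*(k*C) = 7*(C*k) = 7*C*k)
(169*K(-5))*u(-16, S(-5)) = (169*(2*(1 - 5)/(8 - 5)))*(7*(4 - 5)*(-16)) = (169*(2*(-4)/3))*(7*(-1)*(-16)) = (169*(2*(⅓)*(-4)))*112 = (169*(-8/3))*112 = -1352/3*112 = -151424/3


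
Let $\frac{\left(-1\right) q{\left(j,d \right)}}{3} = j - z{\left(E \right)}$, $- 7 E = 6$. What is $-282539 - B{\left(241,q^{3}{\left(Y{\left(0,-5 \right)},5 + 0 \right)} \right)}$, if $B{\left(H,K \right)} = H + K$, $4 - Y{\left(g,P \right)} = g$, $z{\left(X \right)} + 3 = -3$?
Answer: $-255780$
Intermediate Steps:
$E = - \frac{6}{7}$ ($E = \left(- \frac{1}{7}\right) 6 = - \frac{6}{7} \approx -0.85714$)
$z{\left(X \right)} = -6$ ($z{\left(X \right)} = -3 - 3 = -6$)
$Y{\left(g,P \right)} = 4 - g$
$q{\left(j,d \right)} = -18 - 3 j$ ($q{\left(j,d \right)} = - 3 \left(j - -6\right) = - 3 \left(j + 6\right) = - 3 \left(6 + j\right) = -18 - 3 j$)
$-282539 - B{\left(241,q^{3}{\left(Y{\left(0,-5 \right)},5 + 0 \right)} \right)} = -282539 - \left(241 + \left(-18 - 3 \left(4 - 0\right)\right)^{3}\right) = -282539 - \left(241 + \left(-18 - 3 \left(4 + 0\right)\right)^{3}\right) = -282539 - \left(241 + \left(-18 - 12\right)^{3}\right) = -282539 - \left(241 + \left(-30\right)^{3}\right) = -282539 - \left(241 - 27000\right) = -282539 - -26759 = -282539 + 26759 = -255780$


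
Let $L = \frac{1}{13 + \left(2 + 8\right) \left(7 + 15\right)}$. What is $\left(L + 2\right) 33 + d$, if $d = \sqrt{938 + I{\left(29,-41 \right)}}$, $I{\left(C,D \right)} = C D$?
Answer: $\frac{15411}{233} + i \sqrt{251} \approx 66.142 + 15.843 i$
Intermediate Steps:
$L = \frac{1}{233}$ ($L = \frac{1}{13 + 10 \cdot 22} = \frac{1}{13 + 220} = \frac{1}{233} \approx 0.0042918$)
$d = i \sqrt{251}$ ($d = \sqrt{938 + 29 \left(-41\right)} = \sqrt{938 - 1189} = \sqrt{-251} = i \sqrt{251} \approx 15.843 i$)
$\left(L + 2\right) 33 + d = \left(\frac{1}{233} + 2\right) 33 + i \sqrt{251} = \frac{467}{233} \cdot 33 + i \sqrt{251} = \frac{15411}{233} + i \sqrt{251}$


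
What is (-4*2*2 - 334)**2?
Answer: 122500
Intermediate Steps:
(-4*2*2 - 334)**2 = (-8*2 - 334)**2 = (-16 - 334)**2 = (-350)**2 = 122500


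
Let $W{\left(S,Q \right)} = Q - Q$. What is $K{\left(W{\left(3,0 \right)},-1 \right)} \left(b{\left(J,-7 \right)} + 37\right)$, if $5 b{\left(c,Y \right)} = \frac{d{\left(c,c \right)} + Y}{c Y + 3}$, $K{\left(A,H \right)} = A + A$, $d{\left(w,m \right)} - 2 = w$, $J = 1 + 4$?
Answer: $0$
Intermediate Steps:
$J = 5$
$W{\left(S,Q \right)} = 0$
$d{\left(w,m \right)} = 2 + w$
$K{\left(A,H \right)} = 2 A$
$b{\left(c,Y \right)} = \frac{2 + Y + c}{5 \left(3 + Y c\right)}$ ($b{\left(c,Y \right)} = \frac{\left(\left(2 + c\right) + Y\right) \frac{1}{c Y + 3}}{5} = \frac{\left(2 + Y + c\right) \frac{1}{Y c + 3}}{5} = \frac{\left(2 + Y + c\right) \frac{1}{3 + Y c}}{5} = \frac{\frac{1}{3 + Y c} \left(2 + Y + c\right)}{5} = \frac{2 + Y + c}{5 \left(3 + Y c\right)}$)
$K{\left(W{\left(3,0 \right)},-1 \right)} \left(b{\left(J,-7 \right)} + 37\right) = 2 \cdot 0 \left(\frac{2 - 7 + 5}{5 \left(3 - 35\right)} + 37\right) = 0 \left(\frac{1}{5} \frac{1}{3 - 35} \cdot 0 + 37\right) = 0 \left(\frac{1}{5} \frac{1}{-32} \cdot 0 + 37\right) = 0 \left(\frac{1}{5} \left(- \frac{1}{32}\right) 0 + 37\right) = 0 \left(0 + 37\right) = 0 \cdot 37 = 0$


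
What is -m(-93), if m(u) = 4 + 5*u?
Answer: 461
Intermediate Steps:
-m(-93) = -(4 + 5*(-93)) = -(4 - 465) = -1*(-461) = 461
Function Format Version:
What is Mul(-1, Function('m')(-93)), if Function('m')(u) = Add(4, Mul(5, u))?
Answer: 461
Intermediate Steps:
Mul(-1, Function('m')(-93)) = Mul(-1, Add(4, Mul(5, -93))) = Mul(-1, Add(4, -465)) = Mul(-1, -461) = 461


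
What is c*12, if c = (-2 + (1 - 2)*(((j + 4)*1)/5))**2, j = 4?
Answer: 3888/25 ≈ 155.52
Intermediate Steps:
c = 324/25 (c = (-2 + (1 - 2)*(((4 + 4)*1)/5))**2 = (-2 - 8*1/5)**2 = (-2 - 8/5)**2 = (-18/5)**2 = 324/25 ≈ 12.960)
c*12 = (324/25)*12 = 3888/25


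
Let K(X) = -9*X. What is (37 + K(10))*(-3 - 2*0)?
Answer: 159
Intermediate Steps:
(37 + K(10))*(-3 - 2*0) = (37 - 9*10)*(-3 - 2*0) = (37 - 90)*(-3 + 0) = -53*(-3) = 159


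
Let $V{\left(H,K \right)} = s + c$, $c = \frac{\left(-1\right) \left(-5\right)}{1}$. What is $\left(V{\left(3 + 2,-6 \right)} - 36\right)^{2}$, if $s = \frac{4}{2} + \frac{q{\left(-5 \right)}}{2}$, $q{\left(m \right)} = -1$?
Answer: $\frac{3481}{4} \approx 870.25$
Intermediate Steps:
$c = 5$ ($c = 1 \cdot 5 = 5$)
$s = \frac{3}{2}$ ($s = \frac{4}{2} - \frac{1}{2} = 4 \cdot \frac{1}{2} - \frac{1}{2} = 2 - \frac{1}{2} = \frac{3}{2} \approx 1.5$)
$V{\left(H,K \right)} = \frac{13}{2}$ ($V{\left(H,K \right)} = \frac{3}{2} + 5 = \frac{13}{2}$)
$\left(V{\left(3 + 2,-6 \right)} - 36\right)^{2} = \left(\frac{13}{2} - 36\right)^{2} = \left(- \frac{59}{2}\right)^{2} = \frac{3481}{4}$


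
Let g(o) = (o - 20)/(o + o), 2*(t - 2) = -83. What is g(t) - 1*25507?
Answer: -4029987/158 ≈ -25506.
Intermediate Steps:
t = -79/2 (t = 2 + (½)*(-83) = 2 - 83/2 = -79/2 ≈ -39.500)
g(o) = (-20 + o)/(2*o) (g(o) = (-20 + o)/((2*o)) = (-20 + o)*(1/(2*o)) = (-20 + o)/(2*o))
g(t) - 1*25507 = (-20 - 79/2)/(2*(-79/2)) - 1*25507 = (½)*(-2/79)*(-119/2) - 25507 = 119/158 - 25507 = -4029987/158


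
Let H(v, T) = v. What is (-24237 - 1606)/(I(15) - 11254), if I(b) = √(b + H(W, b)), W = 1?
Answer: 25843/11250 ≈ 2.2972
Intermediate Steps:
I(b) = √(1 + b) (I(b) = √(b + 1) = √(1 + b))
(-24237 - 1606)/(I(15) - 11254) = (-24237 - 1606)/(√(1 + 15) - 11254) = -25843/(√16 - 11254) = -25843/(4 - 11254) = -25843/(-11250) = -25843*(-1/11250) = 25843/11250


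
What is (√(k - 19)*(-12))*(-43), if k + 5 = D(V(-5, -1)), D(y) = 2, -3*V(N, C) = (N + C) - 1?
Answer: 516*I*√22 ≈ 2420.3*I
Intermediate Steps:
V(N, C) = ⅓ - C/3 - N/3 (V(N, C) = -((N + C) - 1)/3 = -((C + N) - 1)/3 = -(-1 + C + N)/3 = ⅓ - C/3 - N/3)
k = -3 (k = -5 + 2 = -3)
(√(k - 19)*(-12))*(-43) = (√(-3 - 19)*(-12))*(-43) = (√(-22)*(-12))*(-43) = ((I*√22)*(-12))*(-43) = -12*I*√22*(-43) = 516*I*√22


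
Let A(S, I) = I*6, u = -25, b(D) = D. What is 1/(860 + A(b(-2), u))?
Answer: 1/710 ≈ 0.0014085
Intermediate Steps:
A(S, I) = 6*I
1/(860 + A(b(-2), u)) = 1/(860 + 6*(-25)) = 1/(860 - 150) = 1/710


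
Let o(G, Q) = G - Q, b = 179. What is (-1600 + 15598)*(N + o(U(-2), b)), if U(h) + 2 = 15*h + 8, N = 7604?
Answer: 103599198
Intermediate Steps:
U(h) = 6 + 15*h (U(h) = -2 + (15*h + 8) = -2 + (8 + 15*h) = 6 + 15*h)
(-1600 + 15598)*(N + o(U(-2), b)) = (-1600 + 15598)*(7604 + ((6 + 15*(-2)) - 1*179)) = 13998*(7604 + ((6 - 30) - 179)) = 13998*(7604 + (-24 - 179)) = 13998*(7604 - 203) = 13998*7401 = 103599198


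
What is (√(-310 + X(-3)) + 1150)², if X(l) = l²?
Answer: (1150 + I*√301)² ≈ 1.3222e+6 + 39904.0*I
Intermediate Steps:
(√(-310 + X(-3)) + 1150)² = (√(-310 + (-3)²) + 1150)² = (√(-310 + 9) + 1150)² = (√(-301) + 1150)² = (I*√301 + 1150)² = (1150 + I*√301)²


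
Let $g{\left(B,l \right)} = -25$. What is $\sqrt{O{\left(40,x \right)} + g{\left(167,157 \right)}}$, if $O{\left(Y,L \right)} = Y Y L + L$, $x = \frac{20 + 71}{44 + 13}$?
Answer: $\frac{\sqrt{8223162}}{57} \approx 50.309$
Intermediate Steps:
$x = \frac{91}{57} \approx 1.5965$
$O{\left(Y,L \right)} = L + L Y^{2}$ ($O{\left(Y,L \right)} = Y^{2} L + L = L Y^{2} + L = L + L Y^{2}$)
$\sqrt{O{\left(40,x \right)} + g{\left(167,157 \right)}} = \sqrt{\frac{91 \left(1 + 40^{2}\right)}{57} - 25} = \sqrt{\frac{91 \left(1 + 1600\right)}{57} - 25} = \sqrt{\frac{91}{57} \cdot 1601 - 25} = \sqrt{\frac{145691}{57} - 25} = \sqrt{\frac{144266}{57}} = \frac{\sqrt{8223162}}{57}$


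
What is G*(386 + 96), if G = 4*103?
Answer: 198584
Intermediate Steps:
G = 412
G*(386 + 96) = 412*(386 + 96) = 412*482 = 198584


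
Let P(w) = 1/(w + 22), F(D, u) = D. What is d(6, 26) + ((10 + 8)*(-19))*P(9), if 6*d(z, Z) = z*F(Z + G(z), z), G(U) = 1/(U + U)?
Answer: 5599/372 ≈ 15.051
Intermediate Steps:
G(U) = 1/(2*U)
d(z, Z) = z*(Z + 1/(2*z))/6 (d(z, Z) = (z*(Z + 1/(2*z)))/6 = z*(Z + 1/(2*z))/6)
P(w) = 1/(22 + w)
d(6, 26) + ((10 + 8)*(-19))*P(9) = (1/12 + (⅙)*26*6) + ((10 + 8)*(-19))/(22 + 9) = (1/12 + 26) + (18*(-19))/31 = 313/12 - 342*1/31 = 313/12 - 342/31 = 5599/372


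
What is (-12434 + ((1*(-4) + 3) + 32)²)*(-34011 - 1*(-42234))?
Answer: -94342479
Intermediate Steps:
(-12434 + ((1*(-4) + 3) + 32)²)*(-34011 - 1*(-42234)) = (-12434 + ((-4 + 3) + 32)²)*(-34011 + 42234) = (-12434 + (-1 + 32)²)*8223 = (-12434 + 31²)*8223 = (-12434 + 961)*8223 = -11473*8223 = -94342479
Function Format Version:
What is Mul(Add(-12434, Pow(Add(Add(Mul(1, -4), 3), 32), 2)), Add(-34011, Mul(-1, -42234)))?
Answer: -94342479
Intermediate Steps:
Mul(Add(-12434, Pow(Add(Add(Mul(1, -4), 3), 32), 2)), Add(-34011, Mul(-1, -42234))) = Mul(Add(-12434, Pow(Add(Add(-4, 3), 32), 2)), Add(-34011, 42234)) = Mul(Add(-12434, Pow(Add(-1, 32), 2)), 8223) = Mul(Add(-12434, Pow(31, 2)), 8223) = Mul(Add(-12434, 961), 8223) = Mul(-11473, 8223) = -94342479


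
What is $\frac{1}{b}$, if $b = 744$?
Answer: $\frac{1}{744} \approx 0.0013441$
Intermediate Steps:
$\frac{1}{b} = \frac{1}{744}$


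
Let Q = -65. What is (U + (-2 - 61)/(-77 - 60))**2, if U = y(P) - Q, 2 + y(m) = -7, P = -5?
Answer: 59830225/18769 ≈ 3187.7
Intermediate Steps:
y(m) = -9 (y(m) = -2 - 7 = -9)
U = 56 (U = -9 - 1*(-65) = -9 + 65 = 56)
(U + (-2 - 61)/(-77 - 60))**2 = (56 + (-2 - 61)/(-77 - 60))**2 = (56 - 63/(-137))**2 = (56 - 63*(-1/137))**2 = (56 + 63/137)**2 = (7735/137)**2 = 59830225/18769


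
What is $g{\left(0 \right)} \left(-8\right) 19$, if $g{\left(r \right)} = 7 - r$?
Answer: $-1064$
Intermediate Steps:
$g{\left(0 \right)} \left(-8\right) 19 = \left(7 - 0\right) \left(-8\right) 19 = \left(7 + 0\right) \left(-8\right) 19 = 7 \left(-8\right) 19 = \left(-56\right) 19 = -1064$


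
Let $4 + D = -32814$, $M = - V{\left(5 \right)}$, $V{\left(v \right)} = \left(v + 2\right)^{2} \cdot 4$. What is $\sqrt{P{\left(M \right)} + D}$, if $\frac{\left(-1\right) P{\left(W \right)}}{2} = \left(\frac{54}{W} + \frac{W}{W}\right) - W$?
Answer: $\frac{i \sqrt{1627361}}{7} \approx 182.24 i$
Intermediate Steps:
$V{\left(v \right)} = 4 \left(2 + v\right)^{2}$ ($V{\left(v \right)} = \left(2 + v\right)^{2} \cdot 4 = 4 \left(2 + v\right)^{2}$)
$M = -196$ ($M = - 4 \left(2 + 5\right)^{2} = - 4 \cdot 7^{2} = - 4 \cdot 49 = \left(-1\right) 196 = -196$)
$D = -32818$ ($D = -4 - 32814 = -32818$)
$P{\left(W \right)} = -2 - \frac{108}{W} + 2 W$ ($P{\left(W \right)} = - 2 \left(\left(\frac{54}{W} + \frac{W}{W}\right) - W\right) = - 2 \left(\left(\frac{54}{W} + 1\right) - W\right) = - 2 \left(\left(1 + \frac{54}{W}\right) - W\right) = - 2 \left(1 - W + \frac{54}{W}\right) = -2 - \frac{108}{W} + 2 W$)
$\sqrt{P{\left(M \right)} + D} = \sqrt{\left(-2 - \frac{108}{-196} + 2 \left(-196\right)\right) - 32818} = \sqrt{\left(-2 - - \frac{27}{49} - 392\right) - 32818} = \sqrt{\left(-2 + \frac{27}{49} - 392\right) - 32818} = \sqrt{- \frac{19279}{49} - 32818} = \sqrt{- \frac{1627361}{49}} = \frac{i \sqrt{1627361}}{7}$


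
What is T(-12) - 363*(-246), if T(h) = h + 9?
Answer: 89295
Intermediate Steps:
T(h) = 9 + h
T(-12) - 363*(-246) = (9 - 12) - 363*(-246) = -3 + 89298 = 89295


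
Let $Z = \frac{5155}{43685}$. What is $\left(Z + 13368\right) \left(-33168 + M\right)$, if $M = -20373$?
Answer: $- \frac{6253441401627}{8737} \approx -7.1574 \cdot 10^{8}$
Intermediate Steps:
$Z = \frac{1031}{8737}$ ($Z = 5155 \cdot \frac{1}{43685} = \frac{1031}{8737} \approx 0.118$)
$\left(Z + 13368\right) \left(-33168 + M\right) = \left(\frac{1031}{8737} + 13368\right) \left(-33168 - 20373\right) = \frac{116797247}{8737} \left(-53541\right) = - \frac{6253441401627}{8737}$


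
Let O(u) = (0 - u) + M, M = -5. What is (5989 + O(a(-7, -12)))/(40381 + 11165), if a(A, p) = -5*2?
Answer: 999/8591 ≈ 0.11628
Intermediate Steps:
a(A, p) = -10
O(u) = -5 - u (O(u) = (0 - u) - 5 = -u - 5 = -5 - u)
(5989 + O(a(-7, -12)))/(40381 + 11165) = (5989 + (-5 - 1*(-10)))/(40381 + 11165) = (5989 + (-5 + 10))/51546 = (5989 + 5)*(1/51546) = 5994*(1/51546) = 999/8591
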